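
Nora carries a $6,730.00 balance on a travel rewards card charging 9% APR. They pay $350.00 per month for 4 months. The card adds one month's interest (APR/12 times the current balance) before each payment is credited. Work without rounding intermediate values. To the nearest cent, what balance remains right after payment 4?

Monthly rate r = 9%/12 = 0.75% = 0.0075.
Each month: B ← B·(1+r) − $350.00.
Month 1: interest $50.48; balance after payment $6,430.48.
Month 2: interest $48.23; balance after payment $6,128.70.
Month 3: interest $45.97; balance after payment $5,824.67.
Month 4: interest $43.69; balance after payment $5,518.35.

$5,518.35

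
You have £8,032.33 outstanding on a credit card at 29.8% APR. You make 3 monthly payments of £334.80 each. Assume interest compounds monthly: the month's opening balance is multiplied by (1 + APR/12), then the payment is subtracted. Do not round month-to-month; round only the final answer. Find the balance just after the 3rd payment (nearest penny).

Monthly rate r = 29.8%/12 = 2.48333% = 0.0248333.
Each month: B ← B·(1+r) − £334.80.
Month 1: interest £199.47; balance after payment £7,897.00.
Month 2: interest £196.11; balance after payment £7,758.31.
Month 3: interest £192.66; balance after payment £7,616.17.

£7,616.17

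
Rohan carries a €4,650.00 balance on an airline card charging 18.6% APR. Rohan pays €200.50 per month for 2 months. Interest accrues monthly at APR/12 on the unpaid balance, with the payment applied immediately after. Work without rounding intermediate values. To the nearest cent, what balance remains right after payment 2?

Monthly rate r = 18.6%/12 = 1.55% = 0.0155.
Each month: B ← B·(1+r) − €200.50.
Month 1: interest €72.08; balance after payment €4,521.57.
Month 2: interest €70.08; balance after payment €4,391.16.

€4,391.16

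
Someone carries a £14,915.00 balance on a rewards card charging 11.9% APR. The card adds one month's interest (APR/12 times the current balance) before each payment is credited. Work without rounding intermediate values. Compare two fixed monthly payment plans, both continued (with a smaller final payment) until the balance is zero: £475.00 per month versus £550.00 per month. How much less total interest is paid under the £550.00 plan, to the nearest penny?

Monthly rate r = 11.9%/12 = 0.991667% = 0.00991667.
At £475.00/mo: n = ⌈−ln(1 − rB₀/P)/ln(1+r)⌉ = 38 payments (last £383.59); total interest = total paid − £14,915.00 = £3,043.59.
At £550.00/mo: 32 payments (last £409.22); total interest £2,544.22.
Interest saved = £3,043.59 − £2,544.22 = £499.37.

£499.37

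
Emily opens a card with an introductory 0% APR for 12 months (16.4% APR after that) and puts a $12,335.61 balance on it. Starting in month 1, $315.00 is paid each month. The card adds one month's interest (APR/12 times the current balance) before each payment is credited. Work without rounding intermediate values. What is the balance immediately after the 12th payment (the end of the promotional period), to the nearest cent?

Promo months 1–12 at r₀ = 0%/12 = 0; months 13+ at r₁ = 16.4%/12 = 0.0136667.
After month 12 (no interest yet): B = $12,335.61 − 12·$315.00 = $8,555.61.

$8,555.61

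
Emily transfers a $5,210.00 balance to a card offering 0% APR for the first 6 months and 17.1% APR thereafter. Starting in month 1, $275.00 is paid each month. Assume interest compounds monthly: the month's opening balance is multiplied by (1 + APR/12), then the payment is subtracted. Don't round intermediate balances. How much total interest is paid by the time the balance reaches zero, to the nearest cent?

$403.75

Promo months 1–6 at r₀ = 0%/12 = 0; months 7+ at r₁ = 17.1%/12 = 0.01425.
After month 6 (no interest yet): B = $5,210.00 − 6·$275.00 = $3,560.00.
Then at r₁ with $275.00/mo: n₂ = −ln(1 − r₁·B/P)/ln(1+r₁) ≈ 14.41 → 15 more payments.
Total paid = 20·$275.00 + $113.75 = $5,613.75; interest = $5,613.75 − $5,210.00 = $403.75.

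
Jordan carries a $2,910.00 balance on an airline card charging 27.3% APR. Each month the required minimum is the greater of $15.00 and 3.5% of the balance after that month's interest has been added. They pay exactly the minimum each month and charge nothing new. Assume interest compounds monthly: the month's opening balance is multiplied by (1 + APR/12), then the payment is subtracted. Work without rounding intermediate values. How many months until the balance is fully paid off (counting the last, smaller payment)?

193 months

Monthly rate r = 27.3%/12 = 2.275% = 0.02275.
While 3.5% of the post-interest balance exceeds $15.00, each month B ← (B·(1+r))·(1 − 0.035), i.e. B shrinks by the factor (1+r)·0.965 = 0.98695.
This holds for months 1–148. Entering month 149 the balance is $416.70; 3.5% of the post-interest balance is now below $15.00, so the flat $15.00 minimum applies from here.
From month 149 a fixed $15.00 at rate r clears $416.70 in 45 more payments. Total: 148 + 45 = 193 months.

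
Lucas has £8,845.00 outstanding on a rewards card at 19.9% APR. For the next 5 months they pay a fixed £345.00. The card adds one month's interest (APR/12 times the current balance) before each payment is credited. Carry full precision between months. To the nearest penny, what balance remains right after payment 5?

Monthly rate r = 19.9%/12 = 1.65833% = 0.0165833.
Each month: B ← B·(1+r) − £345.00.
Month 1: interest £146.68; balance after payment £8,646.68.
Month 2: interest £143.39; balance after payment £8,445.07.
Month 3: interest £140.05; balance after payment £8,240.12.
Month 4: interest £136.65; balance after payment £8,031.77.
Month 5: interest £133.19; balance after payment £7,819.96.

£7,819.96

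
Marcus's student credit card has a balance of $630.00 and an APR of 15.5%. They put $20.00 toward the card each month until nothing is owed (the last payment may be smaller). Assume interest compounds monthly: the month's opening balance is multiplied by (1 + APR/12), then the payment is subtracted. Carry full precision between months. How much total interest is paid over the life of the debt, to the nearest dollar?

$184

Monthly rate r = 15.5%/12 = 1.29167% = 0.0129167.
Payoff takes n = ⌈−ln(1 − rB₀/P)/ln(1+r)⌉ = ⌈40.701⌉ = 41 payments; the last is $14.04.
Total paid = 40·$20.00 + $14.04 = $814.04.
Total interest = total paid − principal = $814.04 − $630.00 = $184.04.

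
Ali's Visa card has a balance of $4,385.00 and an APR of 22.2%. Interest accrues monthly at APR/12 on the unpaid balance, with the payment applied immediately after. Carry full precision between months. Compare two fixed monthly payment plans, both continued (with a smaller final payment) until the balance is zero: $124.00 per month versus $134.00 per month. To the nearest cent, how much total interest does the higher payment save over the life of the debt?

$385.97

Monthly rate r = 22.2%/12 = 1.85% = 0.0185.
At $124.00/mo: n = ⌈−ln(1 − rB₀/P)/ln(1+r)⌉ = 58 payments (last $115.54); total interest = total paid − $4,385.00 = $2,798.54.
At $134.00/mo: 51 payments (last $97.57); total interest $2,412.57.
Interest saved = $2,798.54 − $2,412.57 = $385.97.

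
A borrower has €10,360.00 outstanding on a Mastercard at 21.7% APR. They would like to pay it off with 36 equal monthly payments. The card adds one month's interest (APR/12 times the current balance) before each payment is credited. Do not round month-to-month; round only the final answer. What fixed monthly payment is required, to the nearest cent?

€394.05

Monthly rate r = 21.7%/12 = 1.80833% = 0.0180833.
Level-payment amortization: P = B₀·r / (1 − (1+r)^(−n)) = 10360.00·0.0180833 / (1 − 1.01808^(−36)).
Denominator 1 − (1+r)^(−36) = 0.475433928.
P = 187.343 / 0.475433928 ≈ 394.05.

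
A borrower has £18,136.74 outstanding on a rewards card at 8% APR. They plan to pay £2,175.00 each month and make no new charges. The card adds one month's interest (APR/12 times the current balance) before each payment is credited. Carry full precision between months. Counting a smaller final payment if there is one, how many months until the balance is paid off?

9 payments

Monthly rate r = 8%/12 = 0.666667% = 0.00666667.
Recurrence: B ← B·(1+r) − £2,175.00.
Month 1: interest £120.91; balance after payment £16,082.65.
Month 2: interest £107.22; balance after payment £14,014.87.
Closed form: n = −ln(1 − rB₀/P)/ln(1+r) = −ln(0.94441)/ln(1.00667) ≈ 8.608, so the balance reaches zero during payment 9.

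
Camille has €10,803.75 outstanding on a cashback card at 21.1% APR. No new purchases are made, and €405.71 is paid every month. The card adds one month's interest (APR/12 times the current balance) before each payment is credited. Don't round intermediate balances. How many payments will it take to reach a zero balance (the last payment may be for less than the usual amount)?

37 months

Monthly rate r = 21.1%/12 = 1.75833% = 0.0175833.
Recurrence: B ← B·(1+r) − €405.71.
Month 1: interest €189.97; balance after payment €10,588.01.
Month 2: interest €186.17; balance after payment €10,368.47.
Closed form: n = −ln(1 − rB₀/P)/ln(1+r) = −ln(0.53177)/ln(1.01758) ≈ 36.232, so the balance reaches zero during payment 37.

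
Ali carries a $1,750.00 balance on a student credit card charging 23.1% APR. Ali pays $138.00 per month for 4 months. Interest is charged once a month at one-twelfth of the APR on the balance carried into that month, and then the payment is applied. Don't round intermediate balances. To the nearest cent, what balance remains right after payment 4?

$1,320.55

Monthly rate r = 23.1%/12 = 1.925% = 0.01925.
Each month: B ← B·(1+r) − $138.00.
Month 1: interest $33.69; balance after payment $1,645.69.
Month 2: interest $31.68; balance after payment $1,539.37.
Month 3: interest $29.63; balance after payment $1,431.00.
Month 4: interest $27.55; balance after payment $1,320.55.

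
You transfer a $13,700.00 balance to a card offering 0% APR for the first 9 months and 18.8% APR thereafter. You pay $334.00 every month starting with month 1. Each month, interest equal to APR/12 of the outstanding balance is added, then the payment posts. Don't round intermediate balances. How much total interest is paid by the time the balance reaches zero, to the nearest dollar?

$4,269

Promo months 1–9 at r₀ = 0%/12 = 0; months 10+ at r₁ = 18.8%/12 = 0.0156667.
After month 9 (no interest yet): B = $13,700.00 − 9·$334.00 = $10,694.00.
Then at r₁ with $334.00/mo: n₂ = −ln(1 − r₁·B/P)/ln(1+r₁) ≈ 44.80 → 45 more payments.
Total paid = 53·$334.00 + $266.68 = $17,968.68; interest = $17,968.68 − $13,700.00 = $4,268.68.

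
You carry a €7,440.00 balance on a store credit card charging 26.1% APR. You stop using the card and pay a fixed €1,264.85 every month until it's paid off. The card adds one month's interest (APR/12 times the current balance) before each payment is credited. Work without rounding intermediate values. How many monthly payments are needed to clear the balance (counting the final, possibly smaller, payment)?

7 months

Monthly rate r = 26.1%/12 = 2.175% = 0.02175.
Recurrence: B ← B·(1+r) − €1,264.85.
Month 1: interest €161.82; balance after payment €6,336.97.
Month 2: interest €137.83; balance after payment €5,209.95.
Closed form: n = −ln(1 − rB₀/P)/ln(1+r) = −ln(0.87206)/ln(1.02175) ≈ 6.362, so the balance reaches zero during payment 7.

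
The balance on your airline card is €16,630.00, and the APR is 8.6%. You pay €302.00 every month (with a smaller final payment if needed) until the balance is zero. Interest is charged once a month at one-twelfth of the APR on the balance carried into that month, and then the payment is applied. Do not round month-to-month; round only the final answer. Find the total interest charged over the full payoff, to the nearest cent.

Monthly rate r = 8.6%/12 = 0.716667% = 0.00716667.
Payoff takes n = ⌈−ln(1 − rB₀/P)/ln(1+r)⌉ = ⌈70.288⌉ = 71 payments; the last is €87.19.
Total paid = 70·€302.00 + €87.19 = €21,227.19.
Total interest = total paid − principal = €21,227.19 − €16,630.00 = €4,597.19.

€4,597.19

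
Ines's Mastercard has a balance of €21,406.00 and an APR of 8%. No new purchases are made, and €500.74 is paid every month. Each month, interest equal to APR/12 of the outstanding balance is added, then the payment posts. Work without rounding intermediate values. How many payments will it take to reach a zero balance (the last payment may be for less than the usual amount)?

51 months

Monthly rate r = 8%/12 = 0.666667% = 0.00666667.
Recurrence: B ← B·(1+r) − €500.74.
Month 1: interest €142.71; balance after payment €21,047.97.
Month 2: interest €140.32; balance after payment €20,687.55.
Closed form: n = −ln(1 − rB₀/P)/ln(1+r) = −ln(0.71501)/ln(1.00667) ≈ 50.487, so the balance reaches zero during payment 51.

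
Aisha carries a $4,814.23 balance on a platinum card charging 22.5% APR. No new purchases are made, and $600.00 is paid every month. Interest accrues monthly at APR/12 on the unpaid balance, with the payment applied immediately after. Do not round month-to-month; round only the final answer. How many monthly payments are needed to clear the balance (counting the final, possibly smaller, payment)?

9 payments

Monthly rate r = 22.5%/12 = 1.875% = 0.01875.
Recurrence: B ← B·(1+r) − $600.00.
Month 1: interest $90.27; balance after payment $4,304.50.
Month 2: interest $80.71; balance after payment $3,785.21.
Closed form: n = −ln(1 − rB₀/P)/ln(1+r) = −ln(0.84956)/ln(1.01875) ≈ 8.777, so the balance reaches zero during payment 9.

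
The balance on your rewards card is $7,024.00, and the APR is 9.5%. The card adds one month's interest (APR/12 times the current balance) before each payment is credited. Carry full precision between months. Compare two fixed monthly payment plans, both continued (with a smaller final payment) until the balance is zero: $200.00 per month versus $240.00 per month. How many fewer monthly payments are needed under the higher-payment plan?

Monthly rate r = 9.5%/12 = 0.791667% = 0.00791667.
At $200.00/mo: n = ⌈−ln(1 − rB₀/P)/ln(1+r)⌉ = 42 payments (last $62.84); total interest = total paid − $7,024.00 = $1,238.84.
At $240.00/mo: 34 payments (last $102.08); total interest $998.08.
Payments saved = 42 − 34 = 8.

8 fewer payments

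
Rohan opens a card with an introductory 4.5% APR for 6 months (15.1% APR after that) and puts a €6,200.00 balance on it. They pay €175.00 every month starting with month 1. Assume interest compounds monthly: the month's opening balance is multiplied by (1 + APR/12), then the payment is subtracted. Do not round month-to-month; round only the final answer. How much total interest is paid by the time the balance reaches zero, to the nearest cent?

€1,533.85

Promo months 1–6 at r₀ = 4.5%/12 = 0.00375; months 7+ at r₁ = 15.1%/12 = 0.0125833.
After month 6: iterate B ← B·(1+r₀) − €175.00 for 6 months → €5,280.92.
Then at r₁ with €175.00/mo: n₂ = −ln(1 − r₁·B/P)/ln(1+r₁) ≈ 38.19 → 39 more payments.
Total paid = 44·€175.00 + €33.85 = €7,733.85; interest = €7,733.85 − €6,200.00 = €1,533.85.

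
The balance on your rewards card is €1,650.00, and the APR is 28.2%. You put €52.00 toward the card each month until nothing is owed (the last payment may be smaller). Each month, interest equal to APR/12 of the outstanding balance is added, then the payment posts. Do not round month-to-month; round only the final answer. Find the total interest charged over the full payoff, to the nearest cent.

€1,415.07

Monthly rate r = 28.2%/12 = 2.35% = 0.0235.
Payoff takes n = ⌈−ln(1 − rB₀/P)/ln(1+r)⌉ = ⌈58.943⌉ = 59 payments; the last is €49.07.
Total paid = 58·€52.00 + €49.07 = €3,065.07.
Total interest = total paid − principal = €3,065.07 − €1,650.00 = €1,415.07.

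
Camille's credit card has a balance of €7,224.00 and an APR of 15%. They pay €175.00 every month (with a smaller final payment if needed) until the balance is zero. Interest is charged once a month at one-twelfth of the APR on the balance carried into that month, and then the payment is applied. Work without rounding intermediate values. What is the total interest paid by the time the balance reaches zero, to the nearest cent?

€2,999.01

Monthly rate r = 15%/12 = 1.25% = 0.0125.
Payoff takes n = ⌈−ln(1 − rB₀/P)/ln(1+r)⌉ = ⌈58.416⌉ = 59 payments; the last is €73.01.
Total paid = 58·€175.00 + €73.01 = €10,223.01.
Total interest = total paid − principal = €10,223.01 − €7,224.00 = €2,999.01.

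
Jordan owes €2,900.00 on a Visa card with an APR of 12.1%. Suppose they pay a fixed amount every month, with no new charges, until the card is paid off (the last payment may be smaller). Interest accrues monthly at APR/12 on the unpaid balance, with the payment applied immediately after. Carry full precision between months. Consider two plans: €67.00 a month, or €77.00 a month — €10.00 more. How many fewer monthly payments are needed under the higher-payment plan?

Monthly rate r = 12.1%/12 = 1.00833% = 0.0100833.
At €67.00/mo: n = ⌈−ln(1 − rB₀/P)/ln(1+r)⌉ = 58 payments (last €10.83); total interest = total paid − €2,900.00 = €929.83.
At €77.00/mo: 48 payments (last €46.97); total interest €765.97.
Payments saved = 58 − 48 = 10.

10 fewer payments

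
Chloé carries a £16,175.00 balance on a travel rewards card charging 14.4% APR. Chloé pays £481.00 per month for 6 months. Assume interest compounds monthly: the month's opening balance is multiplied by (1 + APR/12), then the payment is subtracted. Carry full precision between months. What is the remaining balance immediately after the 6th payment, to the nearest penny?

£14,401.12

Monthly rate r = 14.4%/12 = 1.2% = 0.012.
Each month: B ← B·(1+r) − £481.00.
Month 1: interest £194.10; balance after payment £15,888.10.
Month 2: interest £190.66; balance after payment £15,597.76.
Month 3: interest £187.17; balance after payment £15,303.93.
Month 4: interest £183.65; balance after payment £15,006.58.
Month 5: interest £180.08; balance after payment £14,705.66.
Month 6: interest £176.47; balance after payment £14,401.12.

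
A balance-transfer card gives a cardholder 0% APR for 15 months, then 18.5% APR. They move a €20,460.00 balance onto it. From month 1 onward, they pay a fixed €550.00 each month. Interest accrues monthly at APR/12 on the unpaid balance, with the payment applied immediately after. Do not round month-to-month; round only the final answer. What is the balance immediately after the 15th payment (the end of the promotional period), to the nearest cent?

€12,210.00

Promo months 1–15 at r₀ = 0%/12 = 0; months 16+ at r₁ = 18.5%/12 = 0.0154167.
After month 15 (no interest yet): B = €20,460.00 − 15·€550.00 = €12,210.00.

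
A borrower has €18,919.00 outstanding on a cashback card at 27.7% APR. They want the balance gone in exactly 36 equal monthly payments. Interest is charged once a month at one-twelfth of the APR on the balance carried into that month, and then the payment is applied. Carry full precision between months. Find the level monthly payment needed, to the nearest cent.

Monthly rate r = 27.7%/12 = 2.30833% = 0.0230833.
Level-payment amortization: P = B₀·r / (1 − (1+r)^(−n)) = 18919.00·0.0230833 / (1 − 1.02308^(−36)).
Denominator 1 − (1+r)^(−36) = 0.560252228.
P = 436.714 / 0.560252228 ≈ 779.49.

€779.49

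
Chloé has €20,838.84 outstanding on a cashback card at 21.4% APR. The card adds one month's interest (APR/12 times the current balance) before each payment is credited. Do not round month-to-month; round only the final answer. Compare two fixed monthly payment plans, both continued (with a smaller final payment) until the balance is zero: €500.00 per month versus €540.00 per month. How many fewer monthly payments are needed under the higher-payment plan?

11 fewer payments

Monthly rate r = 21.4%/12 = 1.78333% = 0.0178333.
At €500.00/mo: n = ⌈−ln(1 − rB₀/P)/ln(1+r)⌉ = 77 payments (last €460.55); total interest = total paid − €20,838.84 = €17,621.71.
At €540.00/mo: 66 payments (last €502.22); total interest €14,763.38.
Payments saved = 77 − 66 = 11.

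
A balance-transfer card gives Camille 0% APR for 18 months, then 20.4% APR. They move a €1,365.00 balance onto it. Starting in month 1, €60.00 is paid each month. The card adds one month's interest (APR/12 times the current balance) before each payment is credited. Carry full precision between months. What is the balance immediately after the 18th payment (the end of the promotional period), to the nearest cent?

€285.00

Promo months 1–18 at r₀ = 0%/12 = 0; months 19+ at r₁ = 20.4%/12 = 0.017.
After month 18 (no interest yet): B = €1,365.00 − 18·€60.00 = €285.00.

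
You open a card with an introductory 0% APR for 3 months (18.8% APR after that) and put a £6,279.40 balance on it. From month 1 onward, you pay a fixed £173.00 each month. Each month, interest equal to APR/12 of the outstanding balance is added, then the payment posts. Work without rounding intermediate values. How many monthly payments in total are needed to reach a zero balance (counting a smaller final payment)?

51 payments

Promo months 1–3 at r₀ = 0%/12 = 0; months 4+ at r₁ = 18.8%/12 = 0.0156667.
After month 3 (no interest yet): B = £6,279.40 − 3·£173.00 = £5,760.40.
Then at r₁ with £173.00/mo: n₂ = −ln(1 − r₁·B/P)/ln(1+r₁) ≈ 47.44 → 48 more payments.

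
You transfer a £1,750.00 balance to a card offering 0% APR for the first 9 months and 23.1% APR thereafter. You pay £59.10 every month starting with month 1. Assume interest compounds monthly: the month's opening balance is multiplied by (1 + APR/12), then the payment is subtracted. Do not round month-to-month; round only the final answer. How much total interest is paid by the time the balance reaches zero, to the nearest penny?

£348.69

Promo months 1–9 at r₀ = 0%/12 = 0; months 10+ at r₁ = 23.1%/12 = 0.01925.
After month 9 (no interest yet): B = £1,750.00 − 9·£59.10 = £1,218.10.
Then at r₁ with £59.10/mo: n₂ = −ln(1 − r₁·B/P)/ln(1+r₁) ≈ 26.51 → 27 more payments.
Total paid = 35·£59.10 + £30.19 = £2,098.69; interest = £2,098.69 − £1,750.00 = £348.69.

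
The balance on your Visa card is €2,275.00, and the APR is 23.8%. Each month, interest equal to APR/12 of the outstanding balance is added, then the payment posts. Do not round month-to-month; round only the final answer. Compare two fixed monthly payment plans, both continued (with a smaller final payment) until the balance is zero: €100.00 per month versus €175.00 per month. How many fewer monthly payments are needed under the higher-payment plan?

Monthly rate r = 23.8%/12 = 1.98333% = 0.0198333.
At €100.00/mo: n = ⌈−ln(1 − rB₀/P)/ln(1+r)⌉ = 31 payments (last €55.54); total interest = total paid − €2,275.00 = €780.54.
At €175.00/mo: 16 payments (last €32.28); total interest €382.28.
Payments saved = 31 − 16 = 15.

15 fewer payments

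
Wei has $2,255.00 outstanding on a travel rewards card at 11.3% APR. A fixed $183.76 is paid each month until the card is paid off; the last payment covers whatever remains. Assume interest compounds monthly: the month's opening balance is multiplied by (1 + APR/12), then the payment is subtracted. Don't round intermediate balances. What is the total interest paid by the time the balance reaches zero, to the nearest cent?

Monthly rate r = 11.3%/12 = 0.941667% = 0.00941667.
Payoff takes n = ⌈−ln(1 − rB₀/P)/ln(1+r)⌉ = ⌈13.102⌉ = 14 payments; the last is $18.75.
Total paid = 13·$183.76 + $18.75 = $2,407.63.
Total interest = total paid − principal = $2,407.63 − $2,255.00 = $152.63.

$152.63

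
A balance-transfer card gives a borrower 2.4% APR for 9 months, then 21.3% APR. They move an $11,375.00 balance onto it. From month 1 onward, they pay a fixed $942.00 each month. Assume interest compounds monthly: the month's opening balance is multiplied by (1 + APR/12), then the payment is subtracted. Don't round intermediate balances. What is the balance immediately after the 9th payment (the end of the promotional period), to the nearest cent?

Promo months 1–9 at r₀ = 2.4%/12 = 0.002; months 10+ at r₁ = 21.3%/12 = 0.01775.
After month 9: iterate B ← B·(1+r₀) − $942.00 for 9 months → $3,035.25.

$3,035.25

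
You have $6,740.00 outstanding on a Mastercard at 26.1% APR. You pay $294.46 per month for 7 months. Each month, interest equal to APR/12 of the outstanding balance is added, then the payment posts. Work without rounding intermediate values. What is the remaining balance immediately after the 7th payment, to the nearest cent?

Monthly rate r = 26.1%/12 = 2.175% = 0.02175.
Each month: B ← B·(1+r) − $294.46.
Month 1: interest $146.60; balance after payment $6,592.14.
Month 2: interest $143.38; balance after payment $6,441.05.
Month 3: interest $140.09; balance after payment $6,286.69.
Month 4: interest $136.74; balance after payment $6,128.96.
Month 5: interest $133.30; balance after payment $5,967.81.
Month 6: interest $129.80; balance after payment $5,803.15.
Month 7: interest $126.22; balance after payment $5,634.91.

$5,634.91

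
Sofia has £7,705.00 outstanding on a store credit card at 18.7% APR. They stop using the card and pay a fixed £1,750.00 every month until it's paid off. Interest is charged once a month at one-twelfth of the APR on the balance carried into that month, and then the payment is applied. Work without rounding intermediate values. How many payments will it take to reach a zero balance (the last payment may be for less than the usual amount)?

Monthly rate r = 18.7%/12 = 1.55833% = 0.0155833.
Recurrence: B ← B·(1+r) − £1,750.00.
Month 1: interest £120.07; balance after payment £6,075.07.
Month 2: interest £94.67; balance after payment £4,419.74.
Month 3: interest £68.87; balance after payment £2,738.61.
Month 4: interest £42.68; balance after payment £1,031.29.
Month 5: interest £16.07; balance after payment £0.00.

5 months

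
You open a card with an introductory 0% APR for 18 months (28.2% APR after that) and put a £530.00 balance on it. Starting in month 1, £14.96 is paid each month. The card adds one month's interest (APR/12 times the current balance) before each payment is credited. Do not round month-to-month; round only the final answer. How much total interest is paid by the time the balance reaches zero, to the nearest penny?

Promo months 1–18 at r₀ = 0%/12 = 0; months 19+ at r₁ = 28.2%/12 = 0.0235.
After month 18 (no interest yet): B = £530.00 − 18·£14.96 = £260.72.
Then at r₁ with £14.96/mo: n₂ = −ln(1 − r₁·B/P)/ln(1+r₁) ≈ 22.68 → 23 more payments.
Total paid = 40·£14.96 + £10.25 = £608.65; interest = £608.65 − £530.00 = £78.65.

£78.65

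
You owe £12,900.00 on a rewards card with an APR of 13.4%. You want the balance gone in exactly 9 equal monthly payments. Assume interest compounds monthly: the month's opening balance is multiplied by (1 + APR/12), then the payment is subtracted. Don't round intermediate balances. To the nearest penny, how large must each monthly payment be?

Monthly rate r = 13.4%/12 = 1.11667% = 0.0111667.
Level-payment amortization: P = B₀·r / (1 − (1+r)^(−n)) = 12900.00·0.0111667 / (1 − 1.01117^(−9)).
Denominator 1 − (1+r)^(−9) = 0.0951110207.
P = 144.05 / 0.0951110207 ≈ 1514.55.

£1,514.55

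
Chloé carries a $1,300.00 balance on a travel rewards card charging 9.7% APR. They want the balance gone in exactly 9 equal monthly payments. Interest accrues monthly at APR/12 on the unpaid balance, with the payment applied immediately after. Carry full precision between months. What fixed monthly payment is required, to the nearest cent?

$150.35

Monthly rate r = 9.7%/12 = 0.808333% = 0.00808333.
Level-payment amortization: P = B₀·r / (1 − (1+r)^(−n)) = 1300.00·0.00808333 / (1 − 1.00808^(−9)).
Denominator 1 − (1+r)^(−9) = 0.0698947654.
P = 10.5083 / 0.0698947654 ≈ 150.35.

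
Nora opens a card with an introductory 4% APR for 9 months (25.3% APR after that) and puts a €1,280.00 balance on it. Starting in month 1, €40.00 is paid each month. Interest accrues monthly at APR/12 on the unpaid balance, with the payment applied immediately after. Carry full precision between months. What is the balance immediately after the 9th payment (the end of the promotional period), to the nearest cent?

€954.08

Promo months 1–9 at r₀ = 4%/12 = 0.00333333; months 10+ at r₁ = 25.3%/12 = 0.0210833.
After month 9: iterate B ← B·(1+r₀) − €40.00 for 9 months → €954.08.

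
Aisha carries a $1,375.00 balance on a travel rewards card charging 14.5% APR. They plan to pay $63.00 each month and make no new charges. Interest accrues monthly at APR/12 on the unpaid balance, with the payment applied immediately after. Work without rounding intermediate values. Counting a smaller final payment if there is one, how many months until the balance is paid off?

26 payments

Monthly rate r = 14.5%/12 = 1.20833% = 0.0120833.
Recurrence: B ← B·(1+r) − $63.00.
Month 1: interest $16.61; balance after payment $1,328.61.
Month 2: interest $16.05; balance after payment $1,281.67.
Closed form: n = −ln(1 − rB₀/P)/ln(1+r) = −ln(0.73628)/ln(1.01208) ≈ 25.489, so the balance reaches zero during payment 26.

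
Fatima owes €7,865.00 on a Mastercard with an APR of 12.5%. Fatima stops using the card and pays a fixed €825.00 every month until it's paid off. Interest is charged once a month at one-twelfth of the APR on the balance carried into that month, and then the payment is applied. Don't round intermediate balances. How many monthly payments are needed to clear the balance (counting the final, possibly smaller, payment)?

Monthly rate r = 12.5%/12 = 1.04167% = 0.0104167.
Recurrence: B ← B·(1+r) − €825.00.
Month 1: interest €81.93; balance after payment €7,121.93.
Month 2: interest €74.19; balance after payment €6,371.11.
Closed form: n = −ln(1 − rB₀/P)/ln(1+r) = −ln(0.90069)/ln(1.01042) ≈ 10.093, so the balance reaches zero during payment 11.

11 months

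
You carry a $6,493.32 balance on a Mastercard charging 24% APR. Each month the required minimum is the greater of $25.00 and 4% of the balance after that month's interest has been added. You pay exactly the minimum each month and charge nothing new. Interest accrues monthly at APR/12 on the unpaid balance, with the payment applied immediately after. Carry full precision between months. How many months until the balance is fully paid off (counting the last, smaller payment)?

Monthly rate r = 24%/12 = 2% = 0.02.
While 4% of the post-interest balance exceeds $25.00, each month B ← (B·(1+r))·(1 − 0.04), i.e. B shrinks by the factor (1+r)·0.96 = 0.9792.
This holds for months 1–113. Entering month 114 the balance is $603.86; 4% of the post-interest balance is now below $25.00, so the flat $25.00 minimum applies from here.
From month 114 a fixed $25.00 at rate r clears $603.86 in 34 more payments. Total: 113 + 34 = 147 months.

147 months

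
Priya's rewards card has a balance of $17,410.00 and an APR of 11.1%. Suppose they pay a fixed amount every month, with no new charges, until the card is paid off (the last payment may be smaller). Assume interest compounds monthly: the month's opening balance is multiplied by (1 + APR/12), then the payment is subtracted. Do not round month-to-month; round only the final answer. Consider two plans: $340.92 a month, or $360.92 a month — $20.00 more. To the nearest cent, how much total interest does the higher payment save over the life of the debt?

$509.33

Monthly rate r = 11.1%/12 = 0.925% = 0.00925.
At $340.92/mo: n = ⌈−ln(1 − rB₀/P)/ln(1+r)⌉ = 70 payments (last $150.55); total interest = total paid − $17,410.00 = $6,264.03.
At $360.92/mo: 65 payments (last $65.82); total interest $5,754.70.
Interest saved = $6,264.03 − $5,754.70 = $509.33.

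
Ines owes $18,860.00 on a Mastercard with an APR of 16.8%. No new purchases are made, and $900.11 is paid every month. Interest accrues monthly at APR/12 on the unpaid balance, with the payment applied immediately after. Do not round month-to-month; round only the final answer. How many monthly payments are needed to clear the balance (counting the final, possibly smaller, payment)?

Monthly rate r = 16.8%/12 = 1.4% = 0.014.
Recurrence: B ← B·(1+r) − $900.11.
Month 1: interest $264.04; balance after payment $18,223.93.
Month 2: interest $255.14; balance after payment $17,578.96.
Closed form: n = −ln(1 − rB₀/P)/ln(1+r) = −ln(0.70666)/ln(1.014) ≈ 24.974, so the balance reaches zero during payment 25.

25 payments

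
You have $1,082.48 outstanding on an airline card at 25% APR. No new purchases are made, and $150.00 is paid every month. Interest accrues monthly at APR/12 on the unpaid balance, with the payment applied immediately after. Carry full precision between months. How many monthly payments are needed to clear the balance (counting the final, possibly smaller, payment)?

Monthly rate r = 25%/12 = 2.08333% = 0.0208333.
Recurrence: B ← B·(1+r) − $150.00.
Month 1: interest $22.55; balance after payment $955.03.
Month 2: interest $19.90; balance after payment $824.93.
Closed form: n = −ln(1 − rB₀/P)/ln(1+r) = −ln(0.84966)/ln(1.02083) ≈ 7.902, so the balance reaches zero during payment 8.

8 payments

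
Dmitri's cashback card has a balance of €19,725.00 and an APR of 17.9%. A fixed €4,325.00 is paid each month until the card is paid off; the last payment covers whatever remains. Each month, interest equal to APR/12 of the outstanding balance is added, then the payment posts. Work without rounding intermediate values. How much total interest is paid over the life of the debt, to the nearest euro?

€861

Monthly rate r = 17.9%/12 = 1.49167% = 0.0149167.
Payoff takes n = ⌈−ln(1 − rB₀/P)/ln(1+r)⌉ = ⌈4.758⌉ = 5 payments; the last is €3,285.86.
Total paid = 4·€4,325.00 + €3,285.86 = €20,585.86.
Total interest = total paid − principal = €20,585.86 − €19,725.00 = €860.86.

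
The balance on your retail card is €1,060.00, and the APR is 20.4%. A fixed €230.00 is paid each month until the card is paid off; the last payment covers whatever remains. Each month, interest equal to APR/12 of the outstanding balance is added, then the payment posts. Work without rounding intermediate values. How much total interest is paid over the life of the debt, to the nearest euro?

€53

Monthly rate r = 20.4%/12 = 1.7% = 0.017.
Payoff takes n = ⌈−ln(1 − rB₀/P)/ln(1+r)⌉ = ⌈4.840⌉ = 5 payments; the last is €193.45.
Total paid = 4·€230.00 + €193.45 = €1,113.45.
Total interest = total paid − principal = €1,113.45 − €1,060.00 = €53.45.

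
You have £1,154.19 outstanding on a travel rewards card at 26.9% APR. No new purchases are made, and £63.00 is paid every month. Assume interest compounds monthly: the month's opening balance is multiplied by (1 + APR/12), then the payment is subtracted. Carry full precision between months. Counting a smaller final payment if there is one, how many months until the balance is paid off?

Monthly rate r = 26.9%/12 = 2.24167% = 0.0224167.
Recurrence: B ← B·(1+r) − £63.00.
Month 1: interest £25.87; balance after payment £1,117.06.
Month 2: interest £25.04; balance after payment £1,079.10.
Closed form: n = −ln(1 − rB₀/P)/ln(1+r) = −ln(0.58932)/ln(1.02242) ≈ 23.853, so the balance reaches zero during payment 24.

24 payments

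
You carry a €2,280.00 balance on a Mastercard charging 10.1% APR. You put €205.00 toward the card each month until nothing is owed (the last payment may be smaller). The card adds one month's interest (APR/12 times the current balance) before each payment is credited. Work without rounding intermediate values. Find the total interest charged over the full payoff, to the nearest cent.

Monthly rate r = 10.1%/12 = 0.841667% = 0.00841667.
Payoff takes n = ⌈−ln(1 − rB₀/P)/ln(1+r)⌉ = ⌈11.727⌉ = 12 payments; the last is €149.11.
Total paid = 11·€205.00 + €149.11 = €2,404.11.
Total interest = total paid − principal = €2,404.11 − €2,280.00 = €124.11.

€124.11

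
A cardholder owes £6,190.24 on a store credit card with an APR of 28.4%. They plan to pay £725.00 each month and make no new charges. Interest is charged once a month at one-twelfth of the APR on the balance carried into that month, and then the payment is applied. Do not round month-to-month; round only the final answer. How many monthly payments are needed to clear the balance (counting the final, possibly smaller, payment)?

Monthly rate r = 28.4%/12 = 2.36667% = 0.0236667.
Recurrence: B ← B·(1+r) − £725.00.
Month 1: interest £146.50; balance after payment £5,611.74.
Month 2: interest £132.81; balance after payment £5,019.55.
Closed form: n = −ln(1 − rB₀/P)/ln(1+r) = −ln(0.79793)/ln(1.02367) ≈ 9.651, so the balance reaches zero during payment 10.

10 payments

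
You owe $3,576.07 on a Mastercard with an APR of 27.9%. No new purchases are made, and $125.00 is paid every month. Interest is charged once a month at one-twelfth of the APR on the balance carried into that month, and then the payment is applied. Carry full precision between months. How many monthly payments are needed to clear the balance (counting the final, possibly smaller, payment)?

48 payments

Monthly rate r = 27.9%/12 = 2.325% = 0.02325.
Recurrence: B ← B·(1+r) − $125.00.
Month 1: interest $83.14; balance after payment $3,534.21.
Month 2: interest $82.17; balance after payment $3,491.38.
Closed form: n = −ln(1 − rB₀/P)/ln(1+r) = −ln(0.33485)/ln(1.02325) ≈ 47.602, so the balance reaches zero during payment 48.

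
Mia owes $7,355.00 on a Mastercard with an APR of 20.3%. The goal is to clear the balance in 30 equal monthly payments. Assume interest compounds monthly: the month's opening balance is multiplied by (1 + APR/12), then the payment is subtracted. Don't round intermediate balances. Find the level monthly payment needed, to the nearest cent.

$314.64

Monthly rate r = 20.3%/12 = 1.69167% = 0.0169167.
Level-payment amortization: P = B₀·r / (1 − (1+r)^(−n)) = 7355.00·0.0169167 / (1 − 1.01692^(−30)).
Denominator 1 − (1+r)^(−30) = 0.395440509.
P = 124.422 / 0.395440509 ≈ 314.64.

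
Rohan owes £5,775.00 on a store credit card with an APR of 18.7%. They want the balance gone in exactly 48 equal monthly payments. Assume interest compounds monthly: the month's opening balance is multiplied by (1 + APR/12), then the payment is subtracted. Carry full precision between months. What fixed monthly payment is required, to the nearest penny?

£171.76

Monthly rate r = 18.7%/12 = 1.55833% = 0.0155833.
Level-payment amortization: P = B₀·r / (1 − (1+r)^(−n)) = 5775.00·0.0155833 / (1 − 1.01558^(−48)).
Denominator 1 − (1+r)^(−48) = 0.523949664.
P = 89.9937 / 0.523949664 ≈ 171.76.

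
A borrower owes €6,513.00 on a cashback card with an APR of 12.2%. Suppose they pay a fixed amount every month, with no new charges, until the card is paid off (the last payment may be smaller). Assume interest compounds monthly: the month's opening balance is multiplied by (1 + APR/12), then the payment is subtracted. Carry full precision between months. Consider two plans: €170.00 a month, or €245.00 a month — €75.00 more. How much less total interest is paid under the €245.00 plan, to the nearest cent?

€662.15

Monthly rate r = 12.2%/12 = 1.01667% = 0.0101667.
At €170.00/mo: n = ⌈−ln(1 − rB₀/P)/ln(1+r)⌉ = 49 payments (last €133.68); total interest = total paid − €6,513.00 = €1,780.68.
At €245.00/mo: 32 payments (last €36.53); total interest €1,118.53.
Interest saved = €1,780.68 − €1,118.53 = €662.15.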